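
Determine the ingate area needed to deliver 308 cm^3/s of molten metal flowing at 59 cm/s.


Formula: A_ingate = Q / v  (continuity equation)
A = 308 cm^3/s / 59 cm/s = 5.2203 cm^2

Final answer: 5.2203 cm^2


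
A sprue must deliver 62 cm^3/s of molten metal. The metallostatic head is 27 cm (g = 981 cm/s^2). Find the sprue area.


Formula: v = sqrt(2*g*h), A = Q/v
Velocity: v = sqrt(2 * 981 * 27) = sqrt(52974) = 230.1608 cm/s
Sprue area: A = Q / v = 62 / 230.1608 = 0.2694 cm^2


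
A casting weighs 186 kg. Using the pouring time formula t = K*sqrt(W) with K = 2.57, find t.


Formula: t = K * sqrt(W)
sqrt(W) = sqrt(186) = 13.63818
t = 2.57 * 13.63818 = 35.0501 s

35.0501 s


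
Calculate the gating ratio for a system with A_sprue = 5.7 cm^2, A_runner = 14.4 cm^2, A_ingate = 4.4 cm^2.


Sprue:Runner:Ingate = 1 : 14.4/5.7 : 4.4/5.7 = 1:2.53:0.77

1:2.53:0.77


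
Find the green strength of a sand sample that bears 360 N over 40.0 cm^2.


Formula: Compressive Strength = Force / Area
Strength = 360 N / 40.0 cm^2 = 9.0000 N/cm^2

Final answer: 9.0000 N/cm^2


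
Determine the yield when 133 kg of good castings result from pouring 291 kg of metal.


Formula: Casting Yield = (W_good / W_total) * 100
Yield = (133 kg / 291 kg) * 100 = 45.7045%


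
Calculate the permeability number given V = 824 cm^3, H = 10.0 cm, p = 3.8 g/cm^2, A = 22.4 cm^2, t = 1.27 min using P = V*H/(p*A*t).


Formula: Permeability Number P = (V * H) / (p * A * t)
Numerator: V * H = 824 * 10.0 = 8240.0
Denominator: p * A * t = 3.8 * 22.4 * 1.27 = 108.1024
P = 8240.0 / 108.1024 = 76.2240

Final answer: 76.2240


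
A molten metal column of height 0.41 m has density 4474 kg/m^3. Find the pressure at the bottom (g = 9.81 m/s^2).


Formula: P = rho * g * h
rho * g = 4474 * 9.81 = 43889.94 N/m^3
P = 43889.94 * 0.41 = 17994.8754 Pa


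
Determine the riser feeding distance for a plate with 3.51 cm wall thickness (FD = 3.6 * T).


Formula: FD = 3.6 * T  (riser feeding-distance rule)
FD = 3.6 * 3.51 cm = 12.6360 cm


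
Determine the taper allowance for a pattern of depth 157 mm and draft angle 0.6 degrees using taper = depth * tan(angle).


Formula: taper = depth * tan(draft_angle)
tan(0.6 deg) = 0.0104724
taper = 157 mm * 0.0104724 = 1.6442 mm

Answer: 1.6442 mm


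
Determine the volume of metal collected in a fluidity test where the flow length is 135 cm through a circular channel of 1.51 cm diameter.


Formula: V = pi * (d/2)^2 * L  (cylinder volume)
Radius = 1.51/2 = 0.755 cm
V = pi * 0.755^2 * 135 = 241.7562 cm^3

Final answer: 241.7562 cm^3


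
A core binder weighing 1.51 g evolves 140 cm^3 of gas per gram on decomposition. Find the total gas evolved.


Formula: V_gas = W_binder * gas_evolution_rate
V = 1.51 g * 140 cm^3/g = 211.4000 cm^3

Final answer: 211.4000 cm^3


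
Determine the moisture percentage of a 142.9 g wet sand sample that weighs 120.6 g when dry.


Formula: MC = (W_wet - W_dry) / W_wet * 100
Water mass = 142.9 - 120.6 = 22.3 g
MC = 22.3 / 142.9 * 100 = 15.6053%

15.6053%


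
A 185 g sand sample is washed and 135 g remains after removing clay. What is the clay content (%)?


Formula: Clay% = (W_total - W_washed) / W_total * 100
Clay mass = 185 - 135 = 50 g
Clay% = 50 / 185 * 100 = 27.0270%


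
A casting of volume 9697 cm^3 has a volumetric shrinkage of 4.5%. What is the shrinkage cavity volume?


Formula: V_shrink = V_casting * shrinkage_pct / 100
V_shrink = 9697 cm^3 * 4.5 / 100 = 436.3650 cm^3


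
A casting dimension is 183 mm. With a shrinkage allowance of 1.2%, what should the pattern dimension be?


Formula: L_pattern = L_casting * (1 + shrinkage_rate/100)
Shrinkage factor = 1 + 1.2/100 = 1.012
L_pattern = 183 mm * 1.012 = 185.1960 mm

Final answer: 185.1960 mm


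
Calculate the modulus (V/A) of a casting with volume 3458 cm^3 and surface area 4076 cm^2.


Formula: Casting Modulus M = V / A
M = 3458 cm^3 / 4076 cm^2 = 0.8484 cm

0.8484 cm


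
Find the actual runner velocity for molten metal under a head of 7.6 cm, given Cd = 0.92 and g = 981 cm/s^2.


Formula: v = Cd * sqrt(2 * g * h)  (Torricelli with discharge coefficient)
2*g*h = 2 * 981 * 7.6 = 14911.2 cm^2/s^2
sqrt(14911.2) = 122.11142 cm/s
v = 0.92 * 122.11142 = 112.3425 cm/s

112.3425 cm/s


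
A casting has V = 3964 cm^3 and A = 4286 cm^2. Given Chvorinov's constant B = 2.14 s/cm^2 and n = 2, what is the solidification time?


Formula: t_s = B * (V/A)^n  (Chvorinov's rule, n=2)
Modulus M = V/A = 3964/4286 = 0.924872 cm
M^2 = 0.924872^2 = 0.855388 cm^2
t_s = 2.14 * 0.855388 = 1.8305 s

Answer: 1.8305 s


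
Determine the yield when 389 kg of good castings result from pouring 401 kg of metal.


Formula: Casting Yield = (W_good / W_total) * 100
Yield = (389 kg / 401 kg) * 100 = 97.0075%

Answer: 97.0075%


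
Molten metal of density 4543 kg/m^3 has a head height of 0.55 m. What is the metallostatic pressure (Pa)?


Formula: P = rho * g * h
rho * g = 4543 * 9.81 = 44566.83 N/m^3
P = 44566.83 * 0.55 = 24511.7565 Pa

Answer: 24511.7565 Pa


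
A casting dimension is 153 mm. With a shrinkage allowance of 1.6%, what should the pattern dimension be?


Formula: L_pattern = L_casting * (1 + shrinkage_rate/100)
Shrinkage factor = 1 + 1.6/100 = 1.016
L_pattern = 153 mm * 1.016 = 155.4480 mm


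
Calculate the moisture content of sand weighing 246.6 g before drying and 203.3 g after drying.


Formula: MC = (W_wet - W_dry) / W_wet * 100
Water mass = 246.6 - 203.3 = 43.3 g
MC = 43.3 / 246.6 * 100 = 17.5588%

Answer: 17.5588%


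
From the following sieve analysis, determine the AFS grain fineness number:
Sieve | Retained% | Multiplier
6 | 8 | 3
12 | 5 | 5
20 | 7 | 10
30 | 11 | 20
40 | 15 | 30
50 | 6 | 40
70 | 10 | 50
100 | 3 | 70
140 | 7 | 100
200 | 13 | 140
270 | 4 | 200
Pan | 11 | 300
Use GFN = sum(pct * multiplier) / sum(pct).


Formula: GFN = sum(pct * multiplier) / sum(pct)
sum(pct * multiplier) = 8359
sum(pct) = 100
GFN = 8359 / 100 = 83.59

Final answer: 83.59


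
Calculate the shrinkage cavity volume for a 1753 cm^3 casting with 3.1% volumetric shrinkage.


Formula: V_shrink = V_casting * shrinkage_pct / 100
V_shrink = 1753 cm^3 * 3.1 / 100 = 54.3430 cm^3


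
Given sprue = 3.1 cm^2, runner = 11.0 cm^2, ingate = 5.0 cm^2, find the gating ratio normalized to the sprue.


Sprue:Runner:Ingate = 1 : 11.0/3.1 : 5.0/3.1 = 1:3.55:1.61

Final answer: 1:3.55:1.61


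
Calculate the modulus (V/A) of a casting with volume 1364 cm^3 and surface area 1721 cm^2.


Formula: Casting Modulus M = V / A
M = 1364 cm^3 / 1721 cm^2 = 0.7926 cm

Answer: 0.7926 cm


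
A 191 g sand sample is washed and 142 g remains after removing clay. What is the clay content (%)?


Formula: Clay% = (W_total - W_washed) / W_total * 100
Clay mass = 191 - 142 = 49 g
Clay% = 49 / 191 * 100 = 25.6545%

Answer: 25.6545%


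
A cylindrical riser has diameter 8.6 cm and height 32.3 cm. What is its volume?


Formula: V = pi * (D/2)^2 * H  (cylinder volume)
Radius = D/2 = 8.6/2 = 4.3 cm
V = pi * 4.3^2 * 32.3 = 1876.2440 cm^3

Answer: 1876.2440 cm^3


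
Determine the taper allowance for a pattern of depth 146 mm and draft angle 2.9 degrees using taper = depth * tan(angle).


Formula: taper = depth * tan(draft_angle)
tan(2.9 deg) = 0.0506578
taper = 146 mm * 0.0506578 = 7.3960 mm


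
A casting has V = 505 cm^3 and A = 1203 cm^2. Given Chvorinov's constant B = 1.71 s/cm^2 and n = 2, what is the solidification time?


Formula: t_s = B * (V/A)^n  (Chvorinov's rule, n=2)
Modulus M = V/A = 505/1203 = 0.419784 cm
M^2 = 0.419784^2 = 0.176219 cm^2
t_s = 1.71 * 0.176219 = 0.3013 s

Answer: 0.3013 s


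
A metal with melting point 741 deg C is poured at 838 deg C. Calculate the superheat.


Formula: Superheat = T_pour - T_melt
Superheat = 838 - 741 = 97 deg C


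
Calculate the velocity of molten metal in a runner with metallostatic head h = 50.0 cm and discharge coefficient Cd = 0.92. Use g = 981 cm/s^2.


Formula: v = Cd * sqrt(2 * g * h)  (Torricelli with discharge coefficient)
2*g*h = 2 * 981 * 50.0 = 98100.0 cm^2/s^2
sqrt(98100.0) = 313.20920 cm/s
v = 0.92 * 313.20920 = 288.1525 cm/s

Answer: 288.1525 cm/s


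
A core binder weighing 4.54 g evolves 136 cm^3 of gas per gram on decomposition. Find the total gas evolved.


Formula: V_gas = W_binder * gas_evolution_rate
V = 4.54 g * 136 cm^3/g = 617.4400 cm^3

Answer: 617.4400 cm^3


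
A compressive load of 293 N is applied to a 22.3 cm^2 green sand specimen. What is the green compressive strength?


Formula: Compressive Strength = Force / Area
Strength = 293 N / 22.3 cm^2 = 13.1390 N/cm^2


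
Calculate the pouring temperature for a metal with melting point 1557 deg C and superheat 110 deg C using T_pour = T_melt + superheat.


Formula: T_pour = T_melt + Superheat
T_pour = 1557 + 110 = 1667 deg C

Answer: 1667 deg C


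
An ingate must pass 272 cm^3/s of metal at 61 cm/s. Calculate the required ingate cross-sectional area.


Formula: A_ingate = Q / v  (continuity equation)
A = 272 cm^3/s / 61 cm/s = 4.4590 cm^2

Answer: 4.4590 cm^2


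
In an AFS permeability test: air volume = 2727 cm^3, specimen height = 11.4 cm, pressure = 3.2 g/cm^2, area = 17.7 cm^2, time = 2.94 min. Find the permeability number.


Formula: Permeability Number P = (V * H) / (p * A * t)
Numerator: V * H = 2727 * 11.4 = 31087.8
Denominator: p * A * t = 3.2 * 17.7 * 2.94 = 166.5216
P = 31087.8 / 166.5216 = 186.6893


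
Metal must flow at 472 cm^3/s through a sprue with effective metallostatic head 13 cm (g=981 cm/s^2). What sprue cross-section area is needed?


Formula: v = sqrt(2*g*h), A = Q/v
Velocity: v = sqrt(2 * 981 * 13) = sqrt(25506) = 159.7060 cm/s
Sprue area: A = Q / v = 472 / 159.7060 = 2.9554 cm^2


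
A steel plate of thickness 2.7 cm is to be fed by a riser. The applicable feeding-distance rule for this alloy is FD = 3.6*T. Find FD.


Formula: FD = 3.6 * T  (riser feeding-distance rule)
FD = 3.6 * 2.7 cm = 9.7200 cm


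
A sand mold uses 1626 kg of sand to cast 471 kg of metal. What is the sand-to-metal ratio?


Formula: Sand-to-Metal Ratio = W_sand / W_metal
Ratio = 1626 kg / 471 kg = 3.4522

Answer: 3.4522


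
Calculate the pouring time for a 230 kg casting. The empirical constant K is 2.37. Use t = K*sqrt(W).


Formula: t = K * sqrt(W)
sqrt(W) = sqrt(230) = 15.16575
t = 2.37 * 15.16575 = 35.9428 s

Answer: 35.9428 s


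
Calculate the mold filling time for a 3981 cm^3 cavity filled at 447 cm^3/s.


Formula: t_fill = V_mold / Q_flow
t = 3981 cm^3 / 447 cm^3/s = 8.9060 s

8.9060 s


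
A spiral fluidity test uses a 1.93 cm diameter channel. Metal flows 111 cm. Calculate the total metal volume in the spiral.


Formula: V = pi * (d/2)^2 * L  (cylinder volume)
Radius = 1.93/2 = 0.965 cm
V = pi * 0.965^2 * 111 = 324.7338 cm^3

324.7338 cm^3


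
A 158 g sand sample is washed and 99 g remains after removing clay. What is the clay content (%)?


Formula: Clay% = (W_total - W_washed) / W_total * 100
Clay mass = 158 - 99 = 59 g
Clay% = 59 / 158 * 100 = 37.3418%


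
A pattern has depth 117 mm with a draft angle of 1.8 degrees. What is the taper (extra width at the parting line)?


Formula: taper = depth * tan(draft_angle)
tan(1.8 deg) = 0.0314263
taper = 117 mm * 0.0314263 = 3.6769 mm

3.6769 mm


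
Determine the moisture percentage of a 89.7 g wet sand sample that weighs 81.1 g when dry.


Formula: MC = (W_wet - W_dry) / W_wet * 100
Water mass = 89.7 - 81.1 = 8.6 g
MC = 8.6 / 89.7 * 100 = 9.5875%

Final answer: 9.5875%


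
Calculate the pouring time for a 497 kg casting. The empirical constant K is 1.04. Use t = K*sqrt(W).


Formula: t = K * sqrt(W)
sqrt(W) = sqrt(497) = 22.29350
t = 1.04 * 22.29350 = 23.1852 s


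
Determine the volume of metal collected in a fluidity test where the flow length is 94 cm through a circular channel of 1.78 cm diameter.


Formula: V = pi * (d/2)^2 * L  (cylinder volume)
Radius = 1.78/2 = 0.89 cm
V = pi * 0.89^2 * 94 = 233.9148 cm^3

Answer: 233.9148 cm^3


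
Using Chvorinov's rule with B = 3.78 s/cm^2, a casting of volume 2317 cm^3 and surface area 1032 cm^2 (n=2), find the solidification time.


Formula: t_s = B * (V/A)^n  (Chvorinov's rule, n=2)
Modulus M = V/A = 2317/1032 = 2.245155 cm
M^2 = 2.245155^2 = 5.040721 cm^2
t_s = 3.78 * 5.040721 = 19.0539 s

19.0539 s


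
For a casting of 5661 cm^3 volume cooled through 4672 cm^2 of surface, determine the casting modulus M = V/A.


Formula: Casting Modulus M = V / A
M = 5661 cm^3 / 4672 cm^2 = 1.2117 cm

1.2117 cm


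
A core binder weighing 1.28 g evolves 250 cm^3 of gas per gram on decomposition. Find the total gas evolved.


Formula: V_gas = W_binder * gas_evolution_rate
V = 1.28 g * 250 cm^3/g = 320.0000 cm^3

320.0000 cm^3


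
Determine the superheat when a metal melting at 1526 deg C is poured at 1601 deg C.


Formula: Superheat = T_pour - T_melt
Superheat = 1601 - 1526 = 75 deg C


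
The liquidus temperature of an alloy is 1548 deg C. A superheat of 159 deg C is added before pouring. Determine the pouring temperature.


Formula: T_pour = T_melt + Superheat
T_pour = 1548 + 159 = 1707 deg C

Final answer: 1707 deg C


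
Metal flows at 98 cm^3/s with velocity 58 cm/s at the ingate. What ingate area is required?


Formula: A_ingate = Q / v  (continuity equation)
A = 98 cm^3/s / 58 cm/s = 1.6897 cm^2

Answer: 1.6897 cm^2


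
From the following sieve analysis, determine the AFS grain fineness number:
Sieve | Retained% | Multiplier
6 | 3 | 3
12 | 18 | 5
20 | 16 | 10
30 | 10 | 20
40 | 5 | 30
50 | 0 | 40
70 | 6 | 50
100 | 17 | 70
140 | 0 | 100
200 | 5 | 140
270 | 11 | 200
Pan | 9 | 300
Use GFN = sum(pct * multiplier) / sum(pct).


Formula: GFN = sum(pct * multiplier) / sum(pct)
sum(pct * multiplier) = 7699
sum(pct) = 100
GFN = 7699 / 100 = 76.99

Answer: 76.99


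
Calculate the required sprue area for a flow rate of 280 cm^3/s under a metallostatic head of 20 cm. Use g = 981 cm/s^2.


Formula: v = sqrt(2*g*h), A = Q/v
Velocity: v = sqrt(2 * 981 * 20) = sqrt(39240) = 198.0909 cm/s
Sprue area: A = Q / v = 280 / 198.0909 = 1.4135 cm^2

Answer: 1.4135 cm^2


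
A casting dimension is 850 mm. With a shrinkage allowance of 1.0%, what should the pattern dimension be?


Formula: L_pattern = L_casting * (1 + shrinkage_rate/100)
Shrinkage factor = 1 + 1.0/100 = 1.01
L_pattern = 850 mm * 1.01 = 858.5000 mm

858.5000 mm


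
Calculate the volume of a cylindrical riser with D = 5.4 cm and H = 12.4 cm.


Formula: V = pi * (D/2)^2 * H  (cylinder volume)
Radius = D/2 = 5.4/2 = 2.7 cm
V = pi * 2.7^2 * 12.4 = 283.9874 cm^3

Answer: 283.9874 cm^3


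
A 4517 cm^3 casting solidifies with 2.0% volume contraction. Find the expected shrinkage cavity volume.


Formula: V_shrink = V_casting * shrinkage_pct / 100
V_shrink = 4517 cm^3 * 2.0 / 100 = 90.3400 cm^3

Final answer: 90.3400 cm^3


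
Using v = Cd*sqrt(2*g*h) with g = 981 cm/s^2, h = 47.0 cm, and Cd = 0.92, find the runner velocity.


Formula: v = Cd * sqrt(2 * g * h)  (Torricelli with discharge coefficient)
2*g*h = 2 * 981 * 47.0 = 92214.0 cm^2/s^2
sqrt(92214.0) = 303.66758 cm/s
v = 0.92 * 303.66758 = 279.3742 cm/s


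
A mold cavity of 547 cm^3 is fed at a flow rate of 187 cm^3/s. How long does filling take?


Formula: t_fill = V_mold / Q_flow
t = 547 cm^3 / 187 cm^3/s = 2.9251 s

2.9251 s


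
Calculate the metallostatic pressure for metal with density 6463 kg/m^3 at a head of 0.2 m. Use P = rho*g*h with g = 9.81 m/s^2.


Formula: P = rho * g * h
rho * g = 6463 * 9.81 = 63402.03 N/m^3
P = 63402.03 * 0.2 = 12680.4060 Pa


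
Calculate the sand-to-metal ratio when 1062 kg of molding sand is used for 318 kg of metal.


Formula: Sand-to-Metal Ratio = W_sand / W_metal
Ratio = 1062 kg / 318 kg = 3.3396

3.3396


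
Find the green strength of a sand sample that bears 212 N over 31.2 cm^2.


Formula: Compressive Strength = Force / Area
Strength = 212 N / 31.2 cm^2 = 6.7949 N/cm^2

6.7949 N/cm^2


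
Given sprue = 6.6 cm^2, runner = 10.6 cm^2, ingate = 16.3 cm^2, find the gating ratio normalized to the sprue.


Sprue:Runner:Ingate = 1 : 10.6/6.6 : 16.3/6.6 = 1:1.61:2.47


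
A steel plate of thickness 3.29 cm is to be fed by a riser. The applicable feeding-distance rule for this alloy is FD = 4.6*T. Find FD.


Formula: FD = 4.6 * T  (riser feeding-distance rule)
FD = 4.6 * 3.29 cm = 15.1340 cm

Answer: 15.1340 cm


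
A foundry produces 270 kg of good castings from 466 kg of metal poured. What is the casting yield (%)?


Formula: Casting Yield = (W_good / W_total) * 100
Yield = (270 kg / 466 kg) * 100 = 57.9399%

57.9399%


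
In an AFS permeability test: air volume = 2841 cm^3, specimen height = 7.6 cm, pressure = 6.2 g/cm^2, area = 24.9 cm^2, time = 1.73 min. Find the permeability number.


Formula: Permeability Number P = (V * H) / (p * A * t)
Numerator: V * H = 2841 * 7.6 = 21591.6
Denominator: p * A * t = 6.2 * 24.9 * 1.73 = 267.0774
P = 21591.6 / 267.0774 = 80.8440


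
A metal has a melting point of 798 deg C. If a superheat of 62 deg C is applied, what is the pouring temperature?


Formula: T_pour = T_melt + Superheat
T_pour = 798 + 62 = 860 deg C

Final answer: 860 deg C


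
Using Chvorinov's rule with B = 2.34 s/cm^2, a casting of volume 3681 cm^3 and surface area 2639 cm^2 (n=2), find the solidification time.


Formula: t_s = B * (V/A)^n  (Chvorinov's rule, n=2)
Modulus M = V/A = 3681/2639 = 1.394847 cm
M^2 = 1.394847^2 = 1.945598 cm^2
t_s = 2.34 * 1.945598 = 4.5527 s


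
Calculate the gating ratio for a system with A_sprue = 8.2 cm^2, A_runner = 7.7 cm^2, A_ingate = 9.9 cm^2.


Sprue:Runner:Ingate = 1 : 7.7/8.2 : 9.9/8.2 = 1:0.94:1.21

Answer: 1:0.94:1.21


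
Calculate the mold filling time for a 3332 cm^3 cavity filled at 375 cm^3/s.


Formula: t_fill = V_mold / Q_flow
t = 3332 cm^3 / 375 cm^3/s = 8.8853 s

8.8853 s


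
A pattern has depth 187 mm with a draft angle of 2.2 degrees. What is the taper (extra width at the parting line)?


Formula: taper = depth * tan(draft_angle)
tan(2.2 deg) = 0.0384161
taper = 187 mm * 0.0384161 = 7.1838 mm


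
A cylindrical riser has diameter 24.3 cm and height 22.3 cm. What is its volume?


Formula: V = pi * (D/2)^2 * H  (cylinder volume)
Radius = D/2 = 24.3/2 = 12.15 cm
V = pi * 12.15^2 * 22.3 = 10342.0657 cm^3

10342.0657 cm^3


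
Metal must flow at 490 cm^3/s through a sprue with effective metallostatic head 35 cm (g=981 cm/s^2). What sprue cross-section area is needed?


Formula: v = sqrt(2*g*h), A = Q/v
Velocity: v = sqrt(2 * 981 * 35) = sqrt(68670) = 262.0496 cm/s
Sprue area: A = Q / v = 490 / 262.0496 = 1.8699 cm^2


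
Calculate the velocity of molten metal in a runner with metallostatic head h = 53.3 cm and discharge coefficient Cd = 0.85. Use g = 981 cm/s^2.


Formula: v = Cd * sqrt(2 * g * h)  (Torricelli with discharge coefficient)
2*g*h = 2 * 981 * 53.3 = 104574.6 cm^2/s^2
sqrt(104574.6) = 323.37996 cm/s
v = 0.85 * 323.37996 = 274.8730 cm/s

Final answer: 274.8730 cm/s


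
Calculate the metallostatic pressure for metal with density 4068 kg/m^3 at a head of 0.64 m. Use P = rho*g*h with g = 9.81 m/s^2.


Formula: P = rho * g * h
rho * g = 4068 * 9.81 = 39907.08 N/m^3
P = 39907.08 * 0.64 = 25540.5312 Pa


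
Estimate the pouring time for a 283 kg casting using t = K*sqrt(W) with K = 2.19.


Formula: t = K * sqrt(W)
sqrt(W) = sqrt(283) = 16.82260
t = 2.19 * 16.82260 = 36.8415 s


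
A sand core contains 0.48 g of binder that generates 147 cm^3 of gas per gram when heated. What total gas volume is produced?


Formula: V_gas = W_binder * gas_evolution_rate
V = 0.48 g * 147 cm^3/g = 70.5600 cm^3

Answer: 70.5600 cm^3


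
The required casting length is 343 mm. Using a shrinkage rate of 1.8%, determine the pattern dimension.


Formula: L_pattern = L_casting * (1 + shrinkage_rate/100)
Shrinkage factor = 1 + 1.8/100 = 1.018
L_pattern = 343 mm * 1.018 = 349.1740 mm

Final answer: 349.1740 mm


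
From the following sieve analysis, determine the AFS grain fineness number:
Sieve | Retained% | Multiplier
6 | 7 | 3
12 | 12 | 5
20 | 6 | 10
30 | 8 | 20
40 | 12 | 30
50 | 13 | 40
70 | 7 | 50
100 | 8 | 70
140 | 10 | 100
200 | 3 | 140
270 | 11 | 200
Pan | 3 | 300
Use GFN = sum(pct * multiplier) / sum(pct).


Formula: GFN = sum(pct * multiplier) / sum(pct)
sum(pct * multiplier) = 6611
sum(pct) = 100
GFN = 6611 / 100 = 66.11

Answer: 66.11


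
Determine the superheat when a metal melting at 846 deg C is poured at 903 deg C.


Formula: Superheat = T_pour - T_melt
Superheat = 903 - 846 = 57 deg C

57 deg C


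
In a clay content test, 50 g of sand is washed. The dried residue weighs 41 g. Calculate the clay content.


Formula: Clay% = (W_total - W_washed) / W_total * 100
Clay mass = 50 - 41 = 9 g
Clay% = 9 / 50 * 100 = 18.0000%

Final answer: 18.0000%


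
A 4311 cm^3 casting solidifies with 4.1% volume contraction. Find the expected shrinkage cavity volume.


Formula: V_shrink = V_casting * shrinkage_pct / 100
V_shrink = 4311 cm^3 * 4.1 / 100 = 176.7510 cm^3


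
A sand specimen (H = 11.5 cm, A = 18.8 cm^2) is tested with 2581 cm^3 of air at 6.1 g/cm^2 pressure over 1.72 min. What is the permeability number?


Formula: Permeability Number P = (V * H) / (p * A * t)
Numerator: V * H = 2581 * 11.5 = 29681.5
Denominator: p * A * t = 6.1 * 18.8 * 1.72 = 197.2496
P = 29681.5 / 197.2496 = 150.4769

150.4769


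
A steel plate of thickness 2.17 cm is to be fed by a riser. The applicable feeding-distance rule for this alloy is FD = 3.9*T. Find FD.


Formula: FD = 3.9 * T  (riser feeding-distance rule)
FD = 3.9 * 2.17 cm = 8.4630 cm


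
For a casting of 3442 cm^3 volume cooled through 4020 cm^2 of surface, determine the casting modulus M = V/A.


Formula: Casting Modulus M = V / A
M = 3442 cm^3 / 4020 cm^2 = 0.8562 cm

Final answer: 0.8562 cm


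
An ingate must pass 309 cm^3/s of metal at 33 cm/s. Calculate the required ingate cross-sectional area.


Formula: A_ingate = Q / v  (continuity equation)
A = 309 cm^3/s / 33 cm/s = 9.3636 cm^2

Final answer: 9.3636 cm^2


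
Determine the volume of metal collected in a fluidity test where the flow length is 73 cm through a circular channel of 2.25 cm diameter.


Formula: V = pi * (d/2)^2 * L  (cylinder volume)
Radius = 2.25/2 = 1.125 cm
V = pi * 1.125^2 * 73 = 290.2537 cm^3

290.2537 cm^3


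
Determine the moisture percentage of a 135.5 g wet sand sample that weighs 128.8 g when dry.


Formula: MC = (W_wet - W_dry) / W_wet * 100
Water mass = 135.5 - 128.8 = 6.7 g
MC = 6.7 / 135.5 * 100 = 4.9446%


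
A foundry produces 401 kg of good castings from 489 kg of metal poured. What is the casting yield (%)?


Formula: Casting Yield = (W_good / W_total) * 100
Yield = (401 kg / 489 kg) * 100 = 82.0041%

Final answer: 82.0041%


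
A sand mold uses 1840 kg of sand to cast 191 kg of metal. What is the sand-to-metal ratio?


Formula: Sand-to-Metal Ratio = W_sand / W_metal
Ratio = 1840 kg / 191 kg = 9.6335

9.6335


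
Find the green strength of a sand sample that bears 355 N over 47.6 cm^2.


Formula: Compressive Strength = Force / Area
Strength = 355 N / 47.6 cm^2 = 7.4580 N/cm^2

7.4580 N/cm^2


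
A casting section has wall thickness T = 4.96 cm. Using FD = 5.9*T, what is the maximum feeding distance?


Formula: FD = 5.9 * T  (riser feeding-distance rule)
FD = 5.9 * 4.96 cm = 29.2640 cm


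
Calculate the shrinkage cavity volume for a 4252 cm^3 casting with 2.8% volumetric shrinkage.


Formula: V_shrink = V_casting * shrinkage_pct / 100
V_shrink = 4252 cm^3 * 2.8 / 100 = 119.0560 cm^3

Answer: 119.0560 cm^3


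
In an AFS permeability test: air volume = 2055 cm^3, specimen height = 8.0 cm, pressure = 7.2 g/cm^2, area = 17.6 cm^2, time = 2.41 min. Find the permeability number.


Formula: Permeability Number P = (V * H) / (p * A * t)
Numerator: V * H = 2055 * 8.0 = 16440.0
Denominator: p * A * t = 7.2 * 17.6 * 2.41 = 305.3952
P = 16440.0 / 305.3952 = 53.8319

Answer: 53.8319


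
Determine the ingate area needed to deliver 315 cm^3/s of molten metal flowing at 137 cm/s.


Formula: A_ingate = Q / v  (continuity equation)
A = 315 cm^3/s / 137 cm/s = 2.2993 cm^2

Answer: 2.2993 cm^2


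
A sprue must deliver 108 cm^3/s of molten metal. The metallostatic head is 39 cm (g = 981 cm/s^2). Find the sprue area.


Formula: v = sqrt(2*g*h), A = Q/v
Velocity: v = sqrt(2 * 981 * 39) = sqrt(76518) = 276.6189 cm/s
Sprue area: A = Q / v = 108 / 276.6189 = 0.3904 cm^2

0.3904 cm^2


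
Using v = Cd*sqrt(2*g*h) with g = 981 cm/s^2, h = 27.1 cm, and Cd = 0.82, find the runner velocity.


Formula: v = Cd * sqrt(2 * g * h)  (Torricelli with discharge coefficient)
2*g*h = 2 * 981 * 27.1 = 53170.2 cm^2/s^2
sqrt(53170.2) = 230.58664 cm/s
v = 0.82 * 230.58664 = 189.0810 cm/s

Final answer: 189.0810 cm/s


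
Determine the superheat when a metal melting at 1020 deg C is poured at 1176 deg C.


Formula: Superheat = T_pour - T_melt
Superheat = 1176 - 1020 = 156 deg C

156 deg C


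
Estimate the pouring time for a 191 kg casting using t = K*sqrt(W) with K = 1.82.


Formula: t = K * sqrt(W)
sqrt(W) = sqrt(191) = 13.82027
t = 1.82 * 13.82027 = 25.1529 s

25.1529 s


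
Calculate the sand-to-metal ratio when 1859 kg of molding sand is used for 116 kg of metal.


Formula: Sand-to-Metal Ratio = W_sand / W_metal
Ratio = 1859 kg / 116 kg = 16.0259

Final answer: 16.0259


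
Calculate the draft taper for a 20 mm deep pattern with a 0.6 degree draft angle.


Formula: taper = depth * tan(draft_angle)
tan(0.6 deg) = 0.0104724
taper = 20 mm * 0.0104724 = 0.2094 mm

0.2094 mm


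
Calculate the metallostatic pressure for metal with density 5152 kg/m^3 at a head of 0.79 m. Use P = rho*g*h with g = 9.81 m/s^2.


Formula: P = rho * g * h
rho * g = 5152 * 9.81 = 50541.12 N/m^3
P = 50541.12 * 0.79 = 39927.4848 Pa


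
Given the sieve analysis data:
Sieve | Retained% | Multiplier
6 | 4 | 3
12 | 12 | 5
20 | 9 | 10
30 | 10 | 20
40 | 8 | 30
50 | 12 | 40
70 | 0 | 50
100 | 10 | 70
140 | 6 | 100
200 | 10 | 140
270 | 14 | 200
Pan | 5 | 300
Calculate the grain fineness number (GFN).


Formula: GFN = sum(pct * multiplier) / sum(pct)
sum(pct * multiplier) = 8082
sum(pct) = 100
GFN = 8082 / 100 = 80.82

Answer: 80.82


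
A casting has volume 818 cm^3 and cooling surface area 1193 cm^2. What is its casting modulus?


Formula: Casting Modulus M = V / A
M = 818 cm^3 / 1193 cm^2 = 0.6857 cm

Answer: 0.6857 cm


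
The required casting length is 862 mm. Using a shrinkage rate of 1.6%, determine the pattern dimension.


Formula: L_pattern = L_casting * (1 + shrinkage_rate/100)
Shrinkage factor = 1 + 1.6/100 = 1.016
L_pattern = 862 mm * 1.016 = 875.7920 mm

Answer: 875.7920 mm


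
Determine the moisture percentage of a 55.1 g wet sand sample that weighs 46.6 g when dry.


Formula: MC = (W_wet - W_dry) / W_wet * 100
Water mass = 55.1 - 46.6 = 8.5 g
MC = 8.5 / 55.1 * 100 = 15.4265%

Final answer: 15.4265%


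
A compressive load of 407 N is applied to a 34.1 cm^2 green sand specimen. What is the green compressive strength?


Formula: Compressive Strength = Force / Area
Strength = 407 N / 34.1 cm^2 = 11.9355 N/cm^2

Answer: 11.9355 N/cm^2


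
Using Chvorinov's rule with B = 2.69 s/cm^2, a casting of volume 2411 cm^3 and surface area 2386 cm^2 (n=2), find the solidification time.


Formula: t_s = B * (V/A)^n  (Chvorinov's rule, n=2)
Modulus M = V/A = 2411/2386 = 1.010478 cm
M^2 = 1.010478^2 = 1.021066 cm^2
t_s = 2.69 * 1.021066 = 2.7467 s

Answer: 2.7467 s


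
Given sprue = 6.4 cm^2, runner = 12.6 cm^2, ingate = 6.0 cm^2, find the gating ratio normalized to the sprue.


Sprue:Runner:Ingate = 1 : 12.6/6.4 : 6.0/6.4 = 1:1.97:0.94


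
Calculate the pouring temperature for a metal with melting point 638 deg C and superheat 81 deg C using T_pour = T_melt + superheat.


Formula: T_pour = T_melt + Superheat
T_pour = 638 + 81 = 719 deg C

719 deg C


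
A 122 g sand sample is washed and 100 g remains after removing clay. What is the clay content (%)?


Formula: Clay% = (W_total - W_washed) / W_total * 100
Clay mass = 122 - 100 = 22 g
Clay% = 22 / 122 * 100 = 18.0328%

Answer: 18.0328%


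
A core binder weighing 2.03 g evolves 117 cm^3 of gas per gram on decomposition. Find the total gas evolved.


Formula: V_gas = W_binder * gas_evolution_rate
V = 2.03 g * 117 cm^3/g = 237.5100 cm^3

237.5100 cm^3


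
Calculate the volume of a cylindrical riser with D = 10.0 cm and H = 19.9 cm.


Formula: V = pi * (D/2)^2 * H  (cylinder volume)
Radius = D/2 = 10.0/2 = 5.0 cm
V = pi * 5.0^2 * 19.9 = 1562.9423 cm^3

1562.9423 cm^3


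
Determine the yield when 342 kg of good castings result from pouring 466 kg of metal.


Formula: Casting Yield = (W_good / W_total) * 100
Yield = (342 kg / 466 kg) * 100 = 73.3906%


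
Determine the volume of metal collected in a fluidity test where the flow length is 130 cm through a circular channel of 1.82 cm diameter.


Formula: V = pi * (d/2)^2 * L  (cylinder volume)
Radius = 1.82/2 = 0.91 cm
V = pi * 0.91^2 * 130 = 338.2019 cm^3

338.2019 cm^3


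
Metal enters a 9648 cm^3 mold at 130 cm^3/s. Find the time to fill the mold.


Formula: t_fill = V_mold / Q_flow
t = 9648 cm^3 / 130 cm^3/s = 74.2154 s

Final answer: 74.2154 s


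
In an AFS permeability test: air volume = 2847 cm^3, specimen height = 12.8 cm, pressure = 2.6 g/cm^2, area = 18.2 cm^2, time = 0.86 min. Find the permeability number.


Formula: Permeability Number P = (V * H) / (p * A * t)
Numerator: V * H = 2847 * 12.8 = 36441.6
Denominator: p * A * t = 2.6 * 18.2 * 0.86 = 40.6952
P = 36441.6 / 40.6952 = 895.4766

895.4766


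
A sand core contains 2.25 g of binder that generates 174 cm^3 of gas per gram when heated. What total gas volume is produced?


Formula: V_gas = W_binder * gas_evolution_rate
V = 2.25 g * 174 cm^3/g = 391.5000 cm^3

391.5000 cm^3


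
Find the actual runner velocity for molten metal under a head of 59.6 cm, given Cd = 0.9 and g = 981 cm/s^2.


Formula: v = Cd * sqrt(2 * g * h)  (Torricelli with discharge coefficient)
2*g*h = 2 * 981 * 59.6 = 116935.2 cm^2/s^2
sqrt(116935.2) = 341.95789 cm/s
v = 0.9 * 341.95789 = 307.7621 cm/s

Final answer: 307.7621 cm/s


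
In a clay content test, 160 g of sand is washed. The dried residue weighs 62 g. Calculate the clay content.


Formula: Clay% = (W_total - W_washed) / W_total * 100
Clay mass = 160 - 62 = 98 g
Clay% = 98 / 160 * 100 = 61.2500%

Final answer: 61.2500%


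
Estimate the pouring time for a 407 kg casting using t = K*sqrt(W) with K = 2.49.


Formula: t = K * sqrt(W)
sqrt(W) = sqrt(407) = 20.17424
t = 2.49 * 20.17424 = 50.2339 s

50.2339 s


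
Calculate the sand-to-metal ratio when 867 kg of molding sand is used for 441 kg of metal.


Formula: Sand-to-Metal Ratio = W_sand / W_metal
Ratio = 867 kg / 441 kg = 1.9660

Final answer: 1.9660


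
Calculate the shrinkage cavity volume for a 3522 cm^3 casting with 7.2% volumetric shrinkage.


Formula: V_shrink = V_casting * shrinkage_pct / 100
V_shrink = 3522 cm^3 * 7.2 / 100 = 253.5840 cm^3

253.5840 cm^3


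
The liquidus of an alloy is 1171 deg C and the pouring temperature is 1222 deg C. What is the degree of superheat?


Formula: Superheat = T_pour - T_melt
Superheat = 1222 - 1171 = 51 deg C

Final answer: 51 deg C


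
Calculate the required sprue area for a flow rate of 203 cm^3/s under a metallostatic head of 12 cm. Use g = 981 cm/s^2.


Formula: v = sqrt(2*g*h), A = Q/v
Velocity: v = sqrt(2 * 981 * 12) = sqrt(23544) = 153.4405 cm/s
Sprue area: A = Q / v = 203 / 153.4405 = 1.3230 cm^2


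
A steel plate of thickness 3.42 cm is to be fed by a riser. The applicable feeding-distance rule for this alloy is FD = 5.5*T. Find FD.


Formula: FD = 5.5 * T  (riser feeding-distance rule)
FD = 5.5 * 3.42 cm = 18.8100 cm

Answer: 18.8100 cm


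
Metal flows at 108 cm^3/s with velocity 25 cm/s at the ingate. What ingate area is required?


Formula: A_ingate = Q / v  (continuity equation)
A = 108 cm^3/s / 25 cm/s = 4.3200 cm^2

Answer: 4.3200 cm^2


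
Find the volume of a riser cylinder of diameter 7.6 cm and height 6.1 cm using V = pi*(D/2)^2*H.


Formula: V = pi * (D/2)^2 * H  (cylinder volume)
Radius = D/2 = 7.6/2 = 3.8 cm
V = pi * 3.8^2 * 6.1 = 276.7240 cm^3


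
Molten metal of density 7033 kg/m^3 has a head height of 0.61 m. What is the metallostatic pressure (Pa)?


Formula: P = rho * g * h
rho * g = 7033 * 9.81 = 68993.73 N/m^3
P = 68993.73 * 0.61 = 42086.1753 Pa

Final answer: 42086.1753 Pa


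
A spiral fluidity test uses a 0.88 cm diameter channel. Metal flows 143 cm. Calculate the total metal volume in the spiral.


Formula: V = pi * (d/2)^2 * L  (cylinder volume)
Radius = 0.88/2 = 0.44 cm
V = pi * 0.44^2 * 143 = 86.9744 cm^3

Final answer: 86.9744 cm^3


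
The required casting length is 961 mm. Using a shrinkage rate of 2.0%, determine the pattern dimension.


Formula: L_pattern = L_casting * (1 + shrinkage_rate/100)
Shrinkage factor = 1 + 2.0/100 = 1.02
L_pattern = 961 mm * 1.02 = 980.2200 mm

Final answer: 980.2200 mm


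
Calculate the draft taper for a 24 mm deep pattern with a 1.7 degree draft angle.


Formula: taper = depth * tan(draft_angle)
tan(1.7 deg) = 0.0296793
taper = 24 mm * 0.0296793 = 0.7123 mm

Final answer: 0.7123 mm


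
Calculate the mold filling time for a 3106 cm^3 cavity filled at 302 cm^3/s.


Formula: t_fill = V_mold / Q_flow
t = 3106 cm^3 / 302 cm^3/s = 10.2848 s

10.2848 s


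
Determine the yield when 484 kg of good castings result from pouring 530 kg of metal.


Formula: Casting Yield = (W_good / W_total) * 100
Yield = (484 kg / 530 kg) * 100 = 91.3208%

91.3208%


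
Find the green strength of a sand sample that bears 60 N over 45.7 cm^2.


Formula: Compressive Strength = Force / Area
Strength = 60 N / 45.7 cm^2 = 1.3129 N/cm^2


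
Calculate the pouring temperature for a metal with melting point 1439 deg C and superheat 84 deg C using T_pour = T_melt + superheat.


Formula: T_pour = T_melt + Superheat
T_pour = 1439 + 84 = 1523 deg C

1523 deg C


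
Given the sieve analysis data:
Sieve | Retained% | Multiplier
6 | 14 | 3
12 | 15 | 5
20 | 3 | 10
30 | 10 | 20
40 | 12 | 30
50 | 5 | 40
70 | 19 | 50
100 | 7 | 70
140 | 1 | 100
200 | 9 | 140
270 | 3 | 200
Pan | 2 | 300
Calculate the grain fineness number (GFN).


Formula: GFN = sum(pct * multiplier) / sum(pct)
sum(pct * multiplier) = 4907
sum(pct) = 100
GFN = 4907 / 100 = 49.07

Final answer: 49.07


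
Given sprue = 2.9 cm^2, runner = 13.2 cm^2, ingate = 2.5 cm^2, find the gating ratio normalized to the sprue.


Sprue:Runner:Ingate = 1 : 13.2/2.9 : 2.5/2.9 = 1:4.55:0.86


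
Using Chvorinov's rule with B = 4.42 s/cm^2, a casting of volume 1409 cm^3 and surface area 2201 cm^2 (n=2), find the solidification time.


Formula: t_s = B * (V/A)^n  (Chvorinov's rule, n=2)
Modulus M = V/A = 1409/2201 = 0.640164 cm
M^2 = 0.640164^2 = 0.409810 cm^2
t_s = 4.42 * 0.409810 = 1.8114 s

Final answer: 1.8114 s


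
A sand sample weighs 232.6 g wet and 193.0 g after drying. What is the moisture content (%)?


Formula: MC = (W_wet - W_dry) / W_wet * 100
Water mass = 232.6 - 193.0 = 39.6 g
MC = 39.6 / 232.6 * 100 = 17.0249%

Final answer: 17.0249%


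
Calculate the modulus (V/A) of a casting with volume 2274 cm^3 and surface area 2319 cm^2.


Formula: Casting Modulus M = V / A
M = 2274 cm^3 / 2319 cm^2 = 0.9806 cm

Final answer: 0.9806 cm


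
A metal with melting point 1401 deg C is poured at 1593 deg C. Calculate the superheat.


Formula: Superheat = T_pour - T_melt
Superheat = 1593 - 1401 = 192 deg C

Final answer: 192 deg C


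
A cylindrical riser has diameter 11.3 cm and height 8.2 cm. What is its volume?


Formula: V = pi * (D/2)^2 * H  (cylinder volume)
Radius = D/2 = 11.3/2 = 5.65 cm
V = pi * 5.65^2 * 8.2 = 822.3574 cm^3

822.3574 cm^3


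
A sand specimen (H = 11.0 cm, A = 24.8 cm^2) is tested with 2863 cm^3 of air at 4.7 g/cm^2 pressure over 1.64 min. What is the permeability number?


Formula: Permeability Number P = (V * H) / (p * A * t)
Numerator: V * H = 2863 * 11.0 = 31493.0
Denominator: p * A * t = 4.7 * 24.8 * 1.64 = 191.1584
P = 31493.0 / 191.1584 = 164.7482

Final answer: 164.7482


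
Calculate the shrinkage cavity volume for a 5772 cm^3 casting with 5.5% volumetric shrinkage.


Formula: V_shrink = V_casting * shrinkage_pct / 100
V_shrink = 5772 cm^3 * 5.5 / 100 = 317.4600 cm^3


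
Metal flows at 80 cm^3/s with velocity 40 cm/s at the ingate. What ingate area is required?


Formula: A_ingate = Q / v  (continuity equation)
A = 80 cm^3/s / 40 cm/s = 2.0000 cm^2


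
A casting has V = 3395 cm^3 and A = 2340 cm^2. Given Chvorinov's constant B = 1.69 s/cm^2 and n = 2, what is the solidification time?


Formula: t_s = B * (V/A)^n  (Chvorinov's rule, n=2)
Modulus M = V/A = 3395/2340 = 1.450855 cm
M^2 = 1.450855^2 = 2.104980 cm^2
t_s = 1.69 * 2.104980 = 3.5574 s


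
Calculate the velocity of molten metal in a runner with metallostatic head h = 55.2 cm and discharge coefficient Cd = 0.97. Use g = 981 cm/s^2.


Formula: v = Cd * sqrt(2 * g * h)  (Torricelli with discharge coefficient)
2*g*h = 2 * 981 * 55.2 = 108302.4 cm^2/s^2
sqrt(108302.4) = 329.09330 cm/s
v = 0.97 * 329.09330 = 319.2205 cm/s

Answer: 319.2205 cm/s


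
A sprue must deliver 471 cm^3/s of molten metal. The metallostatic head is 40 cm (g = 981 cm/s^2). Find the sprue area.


Formula: v = sqrt(2*g*h), A = Q/v
Velocity: v = sqrt(2 * 981 * 40) = sqrt(78480) = 280.1428 cm/s
Sprue area: A = Q / v = 471 / 280.1428 = 1.6813 cm^2


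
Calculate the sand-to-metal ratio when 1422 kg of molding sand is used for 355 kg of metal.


Formula: Sand-to-Metal Ratio = W_sand / W_metal
Ratio = 1422 kg / 355 kg = 4.0056

Answer: 4.0056


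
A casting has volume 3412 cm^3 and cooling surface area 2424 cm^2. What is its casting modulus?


Formula: Casting Modulus M = V / A
M = 3412 cm^3 / 2424 cm^2 = 1.4076 cm

Answer: 1.4076 cm


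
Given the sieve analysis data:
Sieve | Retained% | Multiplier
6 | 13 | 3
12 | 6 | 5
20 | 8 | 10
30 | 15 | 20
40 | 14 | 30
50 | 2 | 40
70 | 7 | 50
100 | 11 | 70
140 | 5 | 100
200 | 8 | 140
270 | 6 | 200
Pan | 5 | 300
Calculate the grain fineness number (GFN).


Formula: GFN = sum(pct * multiplier) / sum(pct)
sum(pct * multiplier) = 6389
sum(pct) = 100
GFN = 6389 / 100 = 63.89

Answer: 63.89


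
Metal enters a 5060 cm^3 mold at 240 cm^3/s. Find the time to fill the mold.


Formula: t_fill = V_mold / Q_flow
t = 5060 cm^3 / 240 cm^3/s = 21.0833 s

21.0833 s


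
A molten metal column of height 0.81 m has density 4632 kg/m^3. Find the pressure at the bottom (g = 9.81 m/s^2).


Formula: P = rho * g * h
rho * g = 4632 * 9.81 = 45439.92 N/m^3
P = 45439.92 * 0.81 = 36806.3352 Pa

36806.3352 Pa


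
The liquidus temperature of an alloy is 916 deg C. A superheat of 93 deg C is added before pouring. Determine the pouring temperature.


Formula: T_pour = T_melt + Superheat
T_pour = 916 + 93 = 1009 deg C

Answer: 1009 deg C


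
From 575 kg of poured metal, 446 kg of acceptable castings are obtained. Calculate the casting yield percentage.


Formula: Casting Yield = (W_good / W_total) * 100
Yield = (446 kg / 575 kg) * 100 = 77.5652%

Final answer: 77.5652%


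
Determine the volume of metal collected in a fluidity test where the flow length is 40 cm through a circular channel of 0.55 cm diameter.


Formula: V = pi * (d/2)^2 * L  (cylinder volume)
Radius = 0.55/2 = 0.275 cm
V = pi * 0.275^2 * 40 = 9.5033 cm^3

Final answer: 9.5033 cm^3
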